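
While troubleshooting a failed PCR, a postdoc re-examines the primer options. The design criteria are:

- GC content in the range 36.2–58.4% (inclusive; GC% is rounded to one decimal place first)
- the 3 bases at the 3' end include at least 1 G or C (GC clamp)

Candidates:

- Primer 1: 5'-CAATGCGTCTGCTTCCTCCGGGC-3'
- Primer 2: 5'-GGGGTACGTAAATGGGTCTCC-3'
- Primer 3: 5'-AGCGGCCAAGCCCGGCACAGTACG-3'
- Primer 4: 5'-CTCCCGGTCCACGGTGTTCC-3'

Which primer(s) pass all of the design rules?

Primer 1 (23 nt, A=2 T=6 G=6 C=9): GC 15/23 = 65.2%, outside 36.2–58.4% ✗; 3' end GGC has 3 G/C ✓ — fails.
Primer 2 (21 nt, A=4 T=5 G=8 C=4): GC 12/21 = 57.1% ✓; 3' end TCC has 2 G/C ✓ — passes.
Primer 3 (24 nt, A=6 T=1 G=8 C=9): GC 17/24 = 70.8%, outside 36.2–58.4% ✗; 3' end ACG has 2 G/C ✓ — fails.
Primer 4 (20 nt, A=1 T=5 G=5 C=9): GC 14/20 = 70.0%, outside 36.2–58.4% ✗; 3' end TCC has 2 G/C ✓ — fails.

Primer 2 only.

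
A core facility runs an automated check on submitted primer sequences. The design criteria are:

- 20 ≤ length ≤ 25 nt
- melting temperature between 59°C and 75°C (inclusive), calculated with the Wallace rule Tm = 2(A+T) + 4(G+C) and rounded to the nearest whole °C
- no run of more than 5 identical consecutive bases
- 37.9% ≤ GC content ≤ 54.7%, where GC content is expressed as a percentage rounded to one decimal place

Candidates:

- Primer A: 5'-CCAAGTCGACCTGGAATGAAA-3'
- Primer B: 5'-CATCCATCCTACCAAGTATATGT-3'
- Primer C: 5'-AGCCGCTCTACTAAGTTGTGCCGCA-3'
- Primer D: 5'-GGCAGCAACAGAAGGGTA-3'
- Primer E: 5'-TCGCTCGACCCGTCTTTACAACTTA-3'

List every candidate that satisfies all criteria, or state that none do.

Primer A (21 nt, A=8 T=3 G=5 C=5): length 21 ✓; Tm = 2·11 + 4·10 = 62°C ✓; longest run = 3 ✓; GC 10/21 = 47.6% ✓ — passes.
Primer B (23 nt, A=7 T=7 G=2 C=7): length 23 ✓; Tm = 2·14 + 4·9 = 64°C ✓; longest run = 2 ✓; GC 9/23 = 39.1% ✓ — passes.
Primer C (25 nt, A=5 T=6 G=6 C=8): length 25 ✓; Tm = 2·11 + 4·14 = 78°C, outside 59–75°C ✗; longest run = 2 ✓; GC 14/25 = 56.0%, outside 37.9–54.7% ✗ — fails.
Primer D (18 nt, A=7 T=1 G=7 C=3): length 18, outside 20–25 ✗; Tm = 2·8 + 4·10 = 56°C, outside 59–75°C ✗; longest run = 3 ✓; GC 10/18 = 55.6%, outside 37.9–54.7% ✗ — fails.
Primer E (25 nt, A=5 T=8 G=3 C=9): length 25 ✓; Tm = 2·13 + 4·12 = 74°C ✓; longest run = 3 ✓; GC 12/25 = 48.0% ✓ — passes.

Primer A, Primer B and Primer E.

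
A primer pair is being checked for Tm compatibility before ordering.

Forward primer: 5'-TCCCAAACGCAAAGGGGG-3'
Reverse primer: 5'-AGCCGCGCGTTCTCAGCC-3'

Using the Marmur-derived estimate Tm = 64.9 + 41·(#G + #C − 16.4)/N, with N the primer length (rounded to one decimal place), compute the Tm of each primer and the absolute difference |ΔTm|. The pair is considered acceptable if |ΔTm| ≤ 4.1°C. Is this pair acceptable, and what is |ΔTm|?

|ΔTm| = 4.6°C; the pair is not acceptable.

Forward: G+C = 11, N = 18 → Tm = 64.9 + 41·(11 − 16.4)/18 = 52.6°C.
Reverse: G+C = 13, N = 18 → Tm = 64.9 + 41·(13 − 16.4)/18 = 57.2°C.
|ΔTm| = |52.6 − 57.2| = 4.6°C, > 4.1°C.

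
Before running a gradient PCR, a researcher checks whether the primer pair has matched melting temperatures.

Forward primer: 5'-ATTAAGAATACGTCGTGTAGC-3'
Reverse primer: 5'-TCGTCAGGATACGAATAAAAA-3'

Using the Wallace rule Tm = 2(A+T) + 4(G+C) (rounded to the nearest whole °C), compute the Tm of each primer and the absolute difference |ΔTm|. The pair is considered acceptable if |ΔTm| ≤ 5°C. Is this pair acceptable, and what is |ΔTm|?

|ΔTm| = 2°C; the pair is acceptable.

Forward: A=7 T=6 G=5 C=3 → Tm = 2·13 + 4·8 = 58°C.
Reverse: A=10 T=4 G=4 C=3 → Tm = 2·14 + 4·7 = 56°C.
|ΔTm| = |58 − 56| = 2°C, ≤ 5°C.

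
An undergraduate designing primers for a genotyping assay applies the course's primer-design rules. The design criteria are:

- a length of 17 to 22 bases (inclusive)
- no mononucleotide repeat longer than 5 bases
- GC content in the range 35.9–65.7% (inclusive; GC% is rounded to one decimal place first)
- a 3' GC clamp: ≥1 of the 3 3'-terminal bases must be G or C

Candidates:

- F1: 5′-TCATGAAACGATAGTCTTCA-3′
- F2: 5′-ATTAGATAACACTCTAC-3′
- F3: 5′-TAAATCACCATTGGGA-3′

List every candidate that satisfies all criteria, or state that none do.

None of the candidates satisfy all criteria.

F1 (20 nt, A=7 T=6 G=3 C=4): length 20 ✓; longest run = 3 ✓; GC 7/20 = 35.0%, outside 35.9–65.7% ✗; 3' end TCA has 1 G/C ✓ — fails.
F2 (17 nt, A=7 T=5 G=1 C=4): length 17 ✓; longest run = 2 ✓; GC 5/17 = 29.4%, outside 35.9–65.7% ✗; 3' end TAC has 1 G/C ✓ — fails.
F3 (16 nt, A=6 T=4 G=3 C=3): length 16, outside 17–22 ✗; longest run = 3 ✓; GC 6/16 = 37.5% ✓; 3' end GGA has 2 G/C ✓ — fails.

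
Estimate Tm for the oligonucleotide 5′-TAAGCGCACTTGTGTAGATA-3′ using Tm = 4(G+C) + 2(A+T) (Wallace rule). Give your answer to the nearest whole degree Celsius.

Base counts: A=6, T=6, G=5, C=3 (length 20).
Tm = 2·(6+6) + 4·(5+3) = 2·12 + 4·8 = 24 + 32 = 56°C.

56°C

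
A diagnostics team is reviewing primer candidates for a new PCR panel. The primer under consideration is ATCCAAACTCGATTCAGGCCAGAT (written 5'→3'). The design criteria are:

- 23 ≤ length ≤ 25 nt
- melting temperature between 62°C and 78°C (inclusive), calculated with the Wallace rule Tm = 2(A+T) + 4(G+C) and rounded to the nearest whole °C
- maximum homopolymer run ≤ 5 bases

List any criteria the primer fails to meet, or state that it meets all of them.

Base counts: A=8, T=5, G=4, C=7 (length 24).
length: length 24 ✓
Tm: Tm = 2·13 + 4·11 = 70°C ✓
homopolymer run: longest run = 3 ✓

Meets all criteria.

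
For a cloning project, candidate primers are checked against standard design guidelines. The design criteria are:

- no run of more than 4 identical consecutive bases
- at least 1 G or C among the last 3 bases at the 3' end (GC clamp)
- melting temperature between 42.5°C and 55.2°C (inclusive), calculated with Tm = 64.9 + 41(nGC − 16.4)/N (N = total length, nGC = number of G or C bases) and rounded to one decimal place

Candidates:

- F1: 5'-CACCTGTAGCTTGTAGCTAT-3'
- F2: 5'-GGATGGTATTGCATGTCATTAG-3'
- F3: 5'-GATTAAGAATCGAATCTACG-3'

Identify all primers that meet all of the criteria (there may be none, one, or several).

F1 (20 nt, A=4 T=7 G=4 C=5): longest run = 2 ✓; 3' end TAT has 0 G/C, need ≥1 ✗; Tm = 64.9 + 41·(9 − 16.4)/20 = 49.7°C ✓ — fails.
F2 (22 nt, A=5 T=8 G=7 C=2): longest run = 2 ✓; 3' end TAG has 1 G/C ✓; Tm = 64.9 + 41·(9 − 16.4)/22 = 51.1°C ✓ — passes.
F3 (20 nt, A=8 T=5 G=4 C=3): longest run = 2 ✓; 3' end ACG has 2 G/C ✓; Tm = 64.9 + 41·(7 − 16.4)/20 = 45.6°C ✓ — passes.

F2 and F3.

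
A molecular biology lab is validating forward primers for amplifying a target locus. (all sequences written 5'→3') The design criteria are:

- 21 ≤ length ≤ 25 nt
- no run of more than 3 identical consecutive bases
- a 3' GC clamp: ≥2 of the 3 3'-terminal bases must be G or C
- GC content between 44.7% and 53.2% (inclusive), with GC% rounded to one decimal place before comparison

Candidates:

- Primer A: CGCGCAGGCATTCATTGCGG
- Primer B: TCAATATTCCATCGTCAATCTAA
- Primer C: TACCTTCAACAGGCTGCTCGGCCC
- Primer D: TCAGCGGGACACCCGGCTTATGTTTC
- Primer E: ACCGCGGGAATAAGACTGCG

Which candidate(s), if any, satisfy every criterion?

None of the candidates satisfy all criteria.

Primer A (20 nt, A=3 T=4 G=7 C=6): length 20, outside 21–25 ✗; longest run = 2 ✓; 3' end CGG has 3 G/C ✓; GC 13/20 = 65.0%, outside 44.7–53.2% ✗ — fails.
Primer B (23 nt, A=8 T=8 G=1 C=6): length 23 ✓; longest run = 2 ✓; 3' end TAA has 0 G/C, need ≥2 ✗; GC 7/23 = 30.4%, outside 44.7–53.2% ✗ — fails.
Primer C (24 nt, A=4 T=5 G=5 C=10): length 24 ✓; longest run = 3 ✓; 3' end CCC has 3 G/C ✓; GC 15/24 = 62.5%, outside 44.7–53.2% ✗ — fails.
Primer D (26 nt, A=4 T=7 G=7 C=8): length 26, outside 21–25 ✗; longest run = 3 ✓; 3' end TTC has 1 G/C, need ≥2 ✗; GC 15/26 = 57.7%, outside 44.7–53.2% ✗ — fails.
Primer E (20 nt, A=6 T=2 G=7 C=5): length 20, outside 21–25 ✗; longest run = 3 ✓; 3' end GCG has 3 G/C ✓; GC 12/20 = 60.0%, outside 44.7–53.2% ✗ — fails.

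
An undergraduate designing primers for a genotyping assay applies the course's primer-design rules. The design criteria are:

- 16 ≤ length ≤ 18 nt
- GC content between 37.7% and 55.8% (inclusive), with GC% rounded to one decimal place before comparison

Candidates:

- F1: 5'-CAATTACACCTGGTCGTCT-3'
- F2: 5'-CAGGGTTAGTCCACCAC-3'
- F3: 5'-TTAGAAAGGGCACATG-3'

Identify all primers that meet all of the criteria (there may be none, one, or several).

F1 (19 nt, A=4 T=6 G=3 C=6): length 19, outside 16–18 ✗; GC 9/19 = 47.4% ✓ — fails.
F2 (17 nt, A=4 T=3 G=4 C=6): length 17 ✓; GC 10/17 = 58.8%, outside 37.7–55.8% ✗ — fails.
F3 (16 nt, A=6 T=3 G=5 C=2): length 16 ✓; GC 7/16 = 43.8% ✓ — passes.

F3 only.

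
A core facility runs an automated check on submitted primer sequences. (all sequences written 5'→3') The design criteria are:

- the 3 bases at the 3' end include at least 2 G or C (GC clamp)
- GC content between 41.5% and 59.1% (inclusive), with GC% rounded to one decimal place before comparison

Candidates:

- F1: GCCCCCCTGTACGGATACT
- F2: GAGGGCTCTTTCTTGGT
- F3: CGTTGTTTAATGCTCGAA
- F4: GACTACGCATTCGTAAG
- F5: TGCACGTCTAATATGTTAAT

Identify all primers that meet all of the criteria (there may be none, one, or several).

F1 (19 nt, A=3 T=4 G=4 C=8): 3' end ACT has 1 G/C, need ≥2 ✗; GC 12/19 = 63.2%, outside 41.5–59.1% ✗ — fails.
F2 (17 nt, A=1 T=7 G=6 C=3): 3' end GGT has 2 G/C ✓; GC 9/17 = 52.9% ✓ — passes.
F3 (18 nt, A=4 T=7 G=4 C=3): 3' end GAA has 1 G/C, need ≥2 ✗; GC 7/18 = 38.9%, outside 41.5–59.1% ✗ — fails.
F4 (17 nt, A=5 T=4 G=4 C=4): 3' end AAG has 1 G/C, need ≥2 ✗; GC 8/17 = 47.1% ✓ — fails.
F5 (20 nt, A=6 T=8 G=3 C=3): 3' end AAT has 0 G/C, need ≥2 ✗; GC 6/20 = 30.0%, outside 41.5–59.1% ✗ — fails.

F2 only.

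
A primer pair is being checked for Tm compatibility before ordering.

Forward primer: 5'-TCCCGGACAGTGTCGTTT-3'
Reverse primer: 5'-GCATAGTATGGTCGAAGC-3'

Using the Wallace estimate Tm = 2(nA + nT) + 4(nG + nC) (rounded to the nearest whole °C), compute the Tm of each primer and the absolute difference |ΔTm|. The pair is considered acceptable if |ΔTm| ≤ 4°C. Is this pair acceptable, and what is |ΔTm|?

|ΔTm| = 2°C; the pair is acceptable.

Forward: A=2 T=6 G=5 C=5 → Tm = 2·8 + 4·10 = 56°C.
Reverse: A=5 T=4 G=6 C=3 → Tm = 2·9 + 4·9 = 54°C.
|ΔTm| = |56 − 54| = 2°C, ≤ 4°C.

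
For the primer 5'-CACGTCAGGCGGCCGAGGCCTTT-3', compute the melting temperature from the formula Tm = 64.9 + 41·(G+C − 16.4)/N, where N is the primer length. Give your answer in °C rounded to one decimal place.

Base counts: A=3, T=4, G=8, C=8; G+C = 16, N = 23.
Tm = 64.9 + 41·(16 − 16.4)/23 = 64.9 + -16.40/23 = 64.2°C.

64.2°C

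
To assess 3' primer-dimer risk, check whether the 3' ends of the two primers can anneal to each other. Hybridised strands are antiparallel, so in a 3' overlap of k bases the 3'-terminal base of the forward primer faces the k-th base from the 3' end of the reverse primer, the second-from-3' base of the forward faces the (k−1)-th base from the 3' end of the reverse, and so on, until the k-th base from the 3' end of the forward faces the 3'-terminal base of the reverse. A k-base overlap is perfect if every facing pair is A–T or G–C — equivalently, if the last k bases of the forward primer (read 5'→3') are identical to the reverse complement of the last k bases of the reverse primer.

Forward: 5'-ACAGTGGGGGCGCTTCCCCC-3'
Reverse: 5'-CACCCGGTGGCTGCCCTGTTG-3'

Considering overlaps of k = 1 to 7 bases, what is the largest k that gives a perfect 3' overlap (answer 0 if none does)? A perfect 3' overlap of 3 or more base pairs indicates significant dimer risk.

Longest perfect overlap: 1 complementary base pair; below the dimer-risk threshold (threshold 3).

Last 7 bases (5'→3') — forward …TTCCCCC, reverse …CCTGTTG.
Reverse complement of the reverse primer's last 7 bases: CAACAGG; its first k bases are the reverse complement of the reverse primer's last k bases, so a perfect k-base overlap needs the forward primer's last k bases to equal them.
Comparing (forward last k vs required): k=1: C vs C ✓; k=2: CC vs CA ✗; k=3: CCC vs CAA ✗; k=4: CCCC vs CAAC ✗; k=5: CCCCC vs CAACA ✗; k=6: TCCCCC vs CAACAG ✗; k=7: TTCCCCC vs CAACAGG ✗.
Only k = 1 is perfect, so the longest perfect 3' overlap is 1.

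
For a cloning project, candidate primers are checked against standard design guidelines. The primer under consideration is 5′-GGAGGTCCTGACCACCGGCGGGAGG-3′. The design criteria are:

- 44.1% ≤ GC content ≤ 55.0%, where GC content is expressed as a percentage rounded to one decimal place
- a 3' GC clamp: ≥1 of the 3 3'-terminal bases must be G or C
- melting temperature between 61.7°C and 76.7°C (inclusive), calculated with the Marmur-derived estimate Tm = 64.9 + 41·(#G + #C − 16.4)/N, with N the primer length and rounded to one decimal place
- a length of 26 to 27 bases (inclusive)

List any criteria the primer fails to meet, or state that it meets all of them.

Fails: GC content, length.

Base counts: A=4, T=2, G=12, C=7 (length 25).
GC content: GC 19/25 = 76.0%, outside 44.1–55.0% ✗
GC clamp: 3' end AGG has 2 G/C ✓
Tm: Tm = 64.9 + 41·(19 − 16.4)/25 = 69.2°C ✓
length: length 25, outside 26–27 ✗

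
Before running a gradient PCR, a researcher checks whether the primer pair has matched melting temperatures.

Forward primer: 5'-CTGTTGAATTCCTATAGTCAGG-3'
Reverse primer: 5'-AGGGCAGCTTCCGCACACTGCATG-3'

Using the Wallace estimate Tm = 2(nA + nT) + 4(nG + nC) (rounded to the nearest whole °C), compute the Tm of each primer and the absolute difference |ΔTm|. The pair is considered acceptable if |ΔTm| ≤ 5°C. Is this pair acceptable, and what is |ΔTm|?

|ΔTm| = 16°C; the pair is not acceptable.

Forward: A=5 T=8 G=5 C=4 → Tm = 2·13 + 4·9 = 62°C.
Reverse: A=5 T=4 G=7 C=8 → Tm = 2·9 + 4·15 = 78°C.
|ΔTm| = |62 − 78| = 16°C, > 5°C.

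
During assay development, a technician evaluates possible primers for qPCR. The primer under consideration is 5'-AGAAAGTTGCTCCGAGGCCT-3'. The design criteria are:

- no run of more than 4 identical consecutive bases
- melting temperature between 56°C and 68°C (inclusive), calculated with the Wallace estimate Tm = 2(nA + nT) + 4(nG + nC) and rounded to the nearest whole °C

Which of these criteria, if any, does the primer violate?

Base counts: A=5, T=4, G=6, C=5 (length 20).
homopolymer run: longest run = 3 ✓
Tm: Tm = 2·9 + 4·11 = 62°C ✓

Meets all criteria.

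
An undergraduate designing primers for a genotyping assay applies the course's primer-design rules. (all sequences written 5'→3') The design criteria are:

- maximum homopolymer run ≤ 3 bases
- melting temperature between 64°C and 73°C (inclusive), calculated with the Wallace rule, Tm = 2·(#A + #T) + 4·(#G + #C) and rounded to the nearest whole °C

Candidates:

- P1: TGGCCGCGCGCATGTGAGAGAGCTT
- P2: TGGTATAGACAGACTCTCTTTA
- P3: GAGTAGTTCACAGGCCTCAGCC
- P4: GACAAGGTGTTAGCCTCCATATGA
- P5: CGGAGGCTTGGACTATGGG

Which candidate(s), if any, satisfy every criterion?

P3 and P4.

P1 (25 nt, A=4 T=5 G=10 C=6): longest run = 2 ✓; Tm = 2·9 + 4·16 = 82°C, outside 64–73°C ✗ — fails.
P2 (22 nt, A=6 T=8 G=4 C=4): longest run = 3 ✓; Tm = 2·14 + 4·8 = 60°C, outside 64–73°C ✗ — fails.
P3 (22 nt, A=5 T=4 G=6 C=7): longest run = 2 ✓; Tm = 2·9 + 4·13 = 70°C ✓ — passes.
P4 (24 nt, A=7 T=6 G=6 C=5): longest run = 2 ✓; Tm = 2·13 + 4·11 = 70°C ✓ — passes.
P5 (19 nt, A=3 T=4 G=9 C=3): longest run = 3 ✓; Tm = 2·7 + 4·12 = 62°C, outside 64–73°C ✗ — fails.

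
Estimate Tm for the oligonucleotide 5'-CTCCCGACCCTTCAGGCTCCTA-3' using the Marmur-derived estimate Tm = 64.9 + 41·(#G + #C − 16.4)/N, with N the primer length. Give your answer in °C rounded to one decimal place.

60.4°C

Base counts: A=3, T=5, G=3, C=11; G+C = 14, N = 22.
Tm = 64.9 + 41·(14 − 16.4)/22 = 64.9 + -98.40/22 = 60.4°C.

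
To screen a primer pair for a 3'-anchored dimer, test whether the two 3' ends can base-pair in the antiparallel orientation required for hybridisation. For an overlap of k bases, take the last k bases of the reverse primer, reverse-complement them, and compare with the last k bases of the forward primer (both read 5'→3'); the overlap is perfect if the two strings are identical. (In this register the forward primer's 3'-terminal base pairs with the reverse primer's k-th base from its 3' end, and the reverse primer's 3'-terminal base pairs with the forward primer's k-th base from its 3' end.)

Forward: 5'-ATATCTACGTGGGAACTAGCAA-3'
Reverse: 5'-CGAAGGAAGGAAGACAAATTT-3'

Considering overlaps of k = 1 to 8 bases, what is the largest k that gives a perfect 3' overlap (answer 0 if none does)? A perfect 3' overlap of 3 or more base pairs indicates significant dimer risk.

Longest perfect overlap: 2 complementary base pairs; below the dimer-risk threshold (threshold 3).

Last 8 bases (5'→3') — forward …ACTAGCAA, reverse …ACAAATTT.
Reverse complement of the reverse primer's last 8 bases: AAATTTGT; its first k bases are the reverse complement of the reverse primer's last k bases, so a perfect k-base overlap needs the forward primer's last k bases to equal them.
Comparing (forward last k vs required): k=1: A vs A ✓; k=2: AA vs AA ✓; k=3: CAA vs AAA ✗; k=4: GCAA vs AAAT ✗; k=5: AGCAA vs AAATT ✗; k=6: TAGCAA vs AAATTT ✗; k=7: CTAGCAA vs AAATTTG ✗; k=8: ACTAGCAA vs AAATTTGT ✗.
Perfect overlaps at k = 1, 2; the largest is 2.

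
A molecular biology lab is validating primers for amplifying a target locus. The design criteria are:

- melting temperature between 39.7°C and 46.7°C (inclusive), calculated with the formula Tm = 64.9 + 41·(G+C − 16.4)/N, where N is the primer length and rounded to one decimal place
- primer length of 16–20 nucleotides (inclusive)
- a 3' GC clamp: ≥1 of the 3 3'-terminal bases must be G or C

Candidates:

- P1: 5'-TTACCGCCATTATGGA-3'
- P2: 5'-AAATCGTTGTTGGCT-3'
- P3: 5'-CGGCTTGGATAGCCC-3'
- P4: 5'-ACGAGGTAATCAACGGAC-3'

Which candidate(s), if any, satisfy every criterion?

P1 (16 nt, A=4 T=5 G=3 C=4): Tm = 64.9 + 41·(7 − 16.4)/16 = 40.8°C ✓; length 16 ✓; 3' end GGA has 2 G/C ✓ — passes.
P2 (15 nt, A=3 T=6 G=4 C=2): Tm = 64.9 + 41·(6 − 16.4)/15 = 36.5°C, outside 39.7–46.7°C ✗; length 15, outside 16–20 ✗; 3' end GCT has 2 G/C ✓ — fails.
P3 (15 nt, A=2 T=3 G=5 C=5): Tm = 64.9 + 41·(10 − 16.4)/15 = 47.4°C, outside 39.7–46.7°C ✗; length 15, outside 16–20 ✗; 3' end CCC has 3 G/C ✓ — fails.
P4 (18 nt, A=7 T=2 G=5 C=4): Tm = 64.9 + 41·(9 − 16.4)/18 = 48.0°C, outside 39.7–46.7°C ✗; length 18 ✓; 3' end GAC has 2 G/C ✓ — fails.

P1 only.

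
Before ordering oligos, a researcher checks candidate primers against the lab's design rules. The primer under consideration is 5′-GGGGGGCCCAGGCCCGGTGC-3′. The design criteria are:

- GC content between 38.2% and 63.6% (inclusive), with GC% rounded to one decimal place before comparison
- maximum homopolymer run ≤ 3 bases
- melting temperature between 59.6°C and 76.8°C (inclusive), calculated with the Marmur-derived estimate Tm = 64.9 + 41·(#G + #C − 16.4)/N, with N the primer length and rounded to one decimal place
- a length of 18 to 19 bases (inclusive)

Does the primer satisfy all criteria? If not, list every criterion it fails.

Base counts: A=1, T=1, G=11, C=7 (length 20).
GC content: GC 18/20 = 90.0%, outside 38.2–63.6% ✗
homopolymer run: longest run = 6, exceeds 3 ✗
Tm: Tm = 64.9 + 41·(18 − 16.4)/20 = 68.2°C ✓
length: length 20, outside 18–19 ✗

Fails: GC content, homopolymer run, length.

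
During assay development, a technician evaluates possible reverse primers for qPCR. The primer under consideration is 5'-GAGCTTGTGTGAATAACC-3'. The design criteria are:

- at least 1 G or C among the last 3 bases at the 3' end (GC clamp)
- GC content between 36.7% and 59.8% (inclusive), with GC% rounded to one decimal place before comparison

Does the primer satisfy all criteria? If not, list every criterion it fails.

Base counts: A=5, T=5, G=5, C=3 (length 18).
GC clamp: 3' end ACC has 2 G/C ✓
GC content: GC 8/18 = 44.4% ✓

Meets all criteria.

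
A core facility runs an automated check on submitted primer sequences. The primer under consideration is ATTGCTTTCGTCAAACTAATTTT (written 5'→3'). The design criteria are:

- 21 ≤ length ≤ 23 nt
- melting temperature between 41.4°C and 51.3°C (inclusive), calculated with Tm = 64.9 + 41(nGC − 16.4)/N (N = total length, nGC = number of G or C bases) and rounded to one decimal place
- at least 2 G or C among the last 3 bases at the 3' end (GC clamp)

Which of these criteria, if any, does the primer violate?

Fails: GC clamp.

Base counts: A=6, T=11, G=2, C=4 (length 23).
length: length 23 ✓
Tm: Tm = 64.9 + 41·(6 − 16.4)/23 = 46.4°C ✓
GC clamp: 3' end TTT has 0 G/C, need ≥2 ✗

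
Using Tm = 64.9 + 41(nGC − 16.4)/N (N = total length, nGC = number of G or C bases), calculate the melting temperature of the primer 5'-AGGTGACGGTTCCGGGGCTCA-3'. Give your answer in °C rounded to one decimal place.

60.2°C

Base counts: A=3, T=4, G=9, C=5; G+C = 14, N = 21.
Tm = 64.9 + 41·(14 − 16.4)/21 = 64.9 + -98.40/21 = 60.2°C.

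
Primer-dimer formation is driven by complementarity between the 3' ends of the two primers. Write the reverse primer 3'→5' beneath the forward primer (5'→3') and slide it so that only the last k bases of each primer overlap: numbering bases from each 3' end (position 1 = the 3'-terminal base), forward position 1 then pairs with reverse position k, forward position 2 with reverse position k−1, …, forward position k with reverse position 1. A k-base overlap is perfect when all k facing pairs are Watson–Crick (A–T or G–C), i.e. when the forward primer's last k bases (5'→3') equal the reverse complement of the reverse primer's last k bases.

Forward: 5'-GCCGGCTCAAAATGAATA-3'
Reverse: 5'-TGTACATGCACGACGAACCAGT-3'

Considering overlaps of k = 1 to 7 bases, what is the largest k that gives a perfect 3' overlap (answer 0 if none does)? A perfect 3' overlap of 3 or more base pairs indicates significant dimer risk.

Longest perfect overlap: 1 complementary base pair; below the dimer-risk threshold (threshold 3).

Last 7 bases (5'→3') — forward …ATGAATA, reverse …AACCAGT.
Reverse complement of the reverse primer's last 7 bases: ACTGGTT; its first k bases are the reverse complement of the reverse primer's last k bases, so a perfect k-base overlap needs the forward primer's last k bases to equal them.
Comparing (forward last k vs required): k=1: A vs A ✓; k=2: TA vs AC ✗; k=3: ATA vs ACT ✗; k=4: AATA vs ACTG ✗; k=5: GAATA vs ACTGG ✗; k=6: TGAATA vs ACTGGT ✗; k=7: ATGAATA vs ACTGGTT ✗.
Only k = 1 is perfect, so the longest perfect 3' overlap is 1.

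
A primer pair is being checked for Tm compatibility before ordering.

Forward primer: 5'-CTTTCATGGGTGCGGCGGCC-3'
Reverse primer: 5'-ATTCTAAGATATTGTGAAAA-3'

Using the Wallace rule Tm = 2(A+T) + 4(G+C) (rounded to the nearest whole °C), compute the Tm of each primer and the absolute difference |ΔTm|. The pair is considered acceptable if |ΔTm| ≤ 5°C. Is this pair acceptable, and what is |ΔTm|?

Forward: A=1 T=5 G=8 C=6 → Tm = 2·6 + 4·14 = 68°C.
Reverse: A=9 T=7 G=3 C=1 → Tm = 2·16 + 4·4 = 48°C.
|ΔTm| = |68 − 48| = 20°C, > 5°C.

|ΔTm| = 20°C; the pair is not acceptable.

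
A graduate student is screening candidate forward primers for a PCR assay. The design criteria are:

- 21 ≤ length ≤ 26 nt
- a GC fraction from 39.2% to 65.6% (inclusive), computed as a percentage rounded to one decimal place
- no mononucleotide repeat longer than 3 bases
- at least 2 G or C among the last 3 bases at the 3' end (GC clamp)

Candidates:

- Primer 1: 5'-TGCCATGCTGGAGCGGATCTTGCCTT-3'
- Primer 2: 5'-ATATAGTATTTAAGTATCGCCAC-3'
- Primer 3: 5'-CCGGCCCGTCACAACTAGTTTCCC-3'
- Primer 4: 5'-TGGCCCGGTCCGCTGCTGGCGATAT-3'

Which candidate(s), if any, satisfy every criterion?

Primer 3 only.

Primer 1 (26 nt, A=3 T=8 G=8 C=7): length 26 ✓; GC 15/26 = 57.7% ✓; longest run = 2 ✓; 3' end CTT has 1 G/C, need ≥2 ✗ — fails.
Primer 2 (23 nt, A=8 T=8 G=3 C=4): length 23 ✓; GC 7/23 = 30.4%, outside 39.2–65.6% ✗; longest run = 3 ✓; 3' end CAC has 2 G/C ✓ — fails.
Primer 3 (24 nt, A=4 T=5 G=4 C=11): length 24 ✓; GC 15/24 = 62.5% ✓; longest run = 3 ✓; 3' end CCC has 3 G/C ✓ — passes.
Primer 4 (25 nt, A=2 T=6 G=9 C=8): length 25 ✓; GC 17/25 = 68.0%, outside 39.2–65.6% ✗; longest run = 3 ✓; 3' end TAT has 0 G/C, need ≥2 ✗ — fails.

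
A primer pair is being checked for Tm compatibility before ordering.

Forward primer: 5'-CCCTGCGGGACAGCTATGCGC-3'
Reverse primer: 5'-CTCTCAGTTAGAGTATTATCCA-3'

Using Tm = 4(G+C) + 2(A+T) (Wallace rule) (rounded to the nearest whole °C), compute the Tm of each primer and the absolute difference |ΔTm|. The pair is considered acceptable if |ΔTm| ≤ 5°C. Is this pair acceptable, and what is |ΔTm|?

|ΔTm| = 12°C; the pair is not acceptable.

Forward: A=3 T=3 G=7 C=8 → Tm = 2·6 + 4·15 = 72°C.
Reverse: A=6 T=8 G=3 C=5 → Tm = 2·14 + 4·8 = 60°C.
|ΔTm| = |72 − 60| = 12°C, > 5°C.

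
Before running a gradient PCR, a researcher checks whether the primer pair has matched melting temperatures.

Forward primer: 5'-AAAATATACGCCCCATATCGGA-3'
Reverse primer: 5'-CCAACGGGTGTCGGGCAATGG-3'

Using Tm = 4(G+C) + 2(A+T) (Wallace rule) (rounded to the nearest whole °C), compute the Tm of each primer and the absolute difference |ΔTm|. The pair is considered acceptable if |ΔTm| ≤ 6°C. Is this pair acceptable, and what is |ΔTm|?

|ΔTm| = 8°C; the pair is not acceptable.

Forward: A=9 T=4 G=3 C=6 → Tm = 2·13 + 4·9 = 62°C.
Reverse: A=4 T=3 G=9 C=5 → Tm = 2·7 + 4·14 = 70°C.
|ΔTm| = |62 − 70| = 8°C, > 6°C.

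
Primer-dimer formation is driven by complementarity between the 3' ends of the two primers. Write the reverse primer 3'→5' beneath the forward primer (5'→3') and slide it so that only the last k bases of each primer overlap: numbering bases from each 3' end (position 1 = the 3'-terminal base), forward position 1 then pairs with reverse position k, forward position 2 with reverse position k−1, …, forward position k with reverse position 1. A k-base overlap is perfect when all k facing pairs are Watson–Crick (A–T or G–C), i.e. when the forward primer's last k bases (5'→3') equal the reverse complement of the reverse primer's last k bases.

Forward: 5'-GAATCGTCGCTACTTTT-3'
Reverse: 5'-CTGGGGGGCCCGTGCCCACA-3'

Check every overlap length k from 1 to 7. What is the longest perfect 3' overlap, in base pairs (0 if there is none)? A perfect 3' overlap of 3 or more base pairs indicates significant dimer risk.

Last 7 bases (5'→3') — forward …TACTTTT, reverse …GCCCACA.
Reverse complement of the reverse primer's last 7 bases: TGTGGGC; its first k bases are the reverse complement of the reverse primer's last k bases, so a perfect k-base overlap needs the forward primer's last k bases to equal them.
Comparing (forward last k vs required): k=1: T vs T ✓; k=2: TT vs TG ✗; k=3: TTT vs TGT ✗; k=4: TTTT vs TGTG ✗; k=5: CTTTT vs TGTGG ✗; k=6: ACTTTT vs TGTGGG ✗; k=7: TACTTTT vs TGTGGGC ✗.
Only k = 1 is perfect, so the longest perfect 3' overlap is 1.

Longest perfect overlap: 1 complementary base pair; below the dimer-risk threshold (threshold 3).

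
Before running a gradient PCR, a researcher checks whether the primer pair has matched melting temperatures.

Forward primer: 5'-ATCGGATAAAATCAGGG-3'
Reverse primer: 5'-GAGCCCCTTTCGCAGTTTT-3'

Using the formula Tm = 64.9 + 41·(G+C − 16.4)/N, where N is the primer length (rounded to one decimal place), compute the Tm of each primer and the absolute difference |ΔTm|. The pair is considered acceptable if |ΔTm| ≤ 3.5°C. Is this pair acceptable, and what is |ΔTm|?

|ΔTm| = 8.9°C; the pair is not acceptable.

Forward: G+C = 7, N = 17 → Tm = 64.9 + 41·(7 − 16.4)/17 = 42.2°C.
Reverse: G+C = 10, N = 19 → Tm = 64.9 + 41·(10 − 16.4)/19 = 51.1°C.
|ΔTm| = |42.2 − 51.1| = 8.9°C, > 3.5°C.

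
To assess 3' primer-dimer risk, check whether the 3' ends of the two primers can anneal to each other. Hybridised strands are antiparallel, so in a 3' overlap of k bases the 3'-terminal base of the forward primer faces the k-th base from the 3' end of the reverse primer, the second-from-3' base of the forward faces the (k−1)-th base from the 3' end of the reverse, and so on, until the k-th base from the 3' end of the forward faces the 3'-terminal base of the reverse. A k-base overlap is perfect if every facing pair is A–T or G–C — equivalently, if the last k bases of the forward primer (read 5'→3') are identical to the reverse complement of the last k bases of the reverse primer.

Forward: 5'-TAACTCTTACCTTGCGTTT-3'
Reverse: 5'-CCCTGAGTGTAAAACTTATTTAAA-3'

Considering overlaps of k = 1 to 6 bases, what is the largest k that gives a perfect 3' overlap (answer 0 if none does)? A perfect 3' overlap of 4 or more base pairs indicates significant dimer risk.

Last 6 bases (5'→3') — forward …GCGTTT, reverse …TTTAAA.
Reverse complement of the reverse primer's last 6 bases: TTTAAA; its first k bases are the reverse complement of the reverse primer's last k bases, so a perfect k-base overlap needs the forward primer's last k bases to equal them.
Comparing (forward last k vs required): k=1: T vs T ✓; k=2: TT vs TT ✓; k=3: TTT vs TTT ✓; k=4: GTTT vs TTTA ✗; k=5: CGTTT vs TTTAA ✗; k=6: GCGTTT vs TTTAAA ✗.
Perfect overlaps at k = 1, 2, 3; the largest is 3.

Longest perfect overlap: 3 complementary base pairs; below the dimer-risk threshold (threshold 4).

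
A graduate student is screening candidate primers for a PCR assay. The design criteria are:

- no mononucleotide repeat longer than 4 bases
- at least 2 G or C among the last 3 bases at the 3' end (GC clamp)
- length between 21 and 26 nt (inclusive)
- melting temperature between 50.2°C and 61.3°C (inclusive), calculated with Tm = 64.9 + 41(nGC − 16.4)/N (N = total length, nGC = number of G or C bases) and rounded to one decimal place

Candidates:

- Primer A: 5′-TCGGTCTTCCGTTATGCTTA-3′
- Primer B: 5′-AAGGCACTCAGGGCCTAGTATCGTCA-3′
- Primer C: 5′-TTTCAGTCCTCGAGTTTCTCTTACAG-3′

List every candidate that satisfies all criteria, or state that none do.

Primer A (20 nt, A=2 T=9 G=4 C=5): longest run = 2 ✓; 3' end TTA has 0 G/C, need ≥2 ✗; length 20, outside 21–26 ✗; Tm = 64.9 + 41·(9 − 16.4)/20 = 49.7°C, outside 50.2–61.3°C ✗ — fails.
Primer B (26 nt, A=7 T=5 G=7 C=7): longest run = 3 ✓; 3' end TCA has 1 G/C, need ≥2 ✗; length 26 ✓; Tm = 64.9 + 41·(14 − 16.4)/26 = 61.1°C ✓ — fails.
Primer C (26 nt, A=4 T=11 G=4 C=7): longest run = 3 ✓; 3' end CAG has 2 G/C ✓; length 26 ✓; Tm = 64.9 + 41·(11 − 16.4)/26 = 56.4°C ✓ — passes.

Primer C only.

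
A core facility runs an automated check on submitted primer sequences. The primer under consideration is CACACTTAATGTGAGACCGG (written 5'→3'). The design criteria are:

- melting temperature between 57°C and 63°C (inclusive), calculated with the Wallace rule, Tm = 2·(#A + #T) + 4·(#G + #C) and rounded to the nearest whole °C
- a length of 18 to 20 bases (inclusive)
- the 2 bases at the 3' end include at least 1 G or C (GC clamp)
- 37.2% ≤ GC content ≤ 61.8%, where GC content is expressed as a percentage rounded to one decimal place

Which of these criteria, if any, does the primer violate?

Base counts: A=6, T=4, G=5, C=5 (length 20).
Tm: Tm = 2·10 + 4·10 = 60°C ✓
length: length 20 ✓
GC clamp: 3' end GG has 2 G/C ✓
GC content: GC 10/20 = 50.0% ✓

Meets all criteria.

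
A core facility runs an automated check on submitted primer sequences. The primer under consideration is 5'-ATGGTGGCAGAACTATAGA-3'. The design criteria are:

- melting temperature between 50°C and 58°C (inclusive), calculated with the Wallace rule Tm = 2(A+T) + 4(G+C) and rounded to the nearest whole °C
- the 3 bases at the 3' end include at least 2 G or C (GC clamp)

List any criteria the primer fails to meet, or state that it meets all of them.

Fails: GC clamp.

Base counts: A=7, T=4, G=6, C=2 (length 19).
Tm: Tm = 2·11 + 4·8 = 54°C ✓
GC clamp: 3' end AGA has 1 G/C, need ≥2 ✗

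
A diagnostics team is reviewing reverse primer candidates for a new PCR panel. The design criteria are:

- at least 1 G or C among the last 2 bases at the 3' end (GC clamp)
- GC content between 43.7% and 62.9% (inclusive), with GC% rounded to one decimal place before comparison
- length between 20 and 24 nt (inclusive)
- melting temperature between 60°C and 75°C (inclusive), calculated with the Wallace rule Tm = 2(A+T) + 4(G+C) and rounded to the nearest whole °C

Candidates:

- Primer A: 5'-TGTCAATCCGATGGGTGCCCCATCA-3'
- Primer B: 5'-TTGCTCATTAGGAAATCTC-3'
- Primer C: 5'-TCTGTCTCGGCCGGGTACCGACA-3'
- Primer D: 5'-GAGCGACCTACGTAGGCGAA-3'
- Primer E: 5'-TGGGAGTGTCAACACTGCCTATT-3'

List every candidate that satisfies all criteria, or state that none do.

Primer A (25 nt, A=5 T=6 G=6 C=8): 3' end CA has 1 G/C ✓; GC 14/25 = 56.0% ✓; length 25, outside 20–24 ✗; Tm = 2·11 + 4·14 = 78°C, outside 60–75°C ✗ — fails.
Primer B (19 nt, A=5 T=7 G=3 C=4): 3' end TC has 1 G/C ✓; GC 7/19 = 36.8%, outside 43.7–62.9% ✗; length 19, outside 20–24 ✗; Tm = 2·12 + 4·7 = 52°C, outside 60–75°C ✗ — fails.
Primer C (23 nt, A=3 T=5 G=7 C=8): 3' end CA has 1 G/C ✓; GC 15/23 = 65.2%, outside 43.7–62.9% ✗; length 23 ✓; Tm = 2·8 + 4·15 = 76°C, outside 60–75°C ✗ — fails.
Primer D (20 nt, A=6 T=2 G=7 C=5): 3' end AA has 0 G/C, need ≥1 ✗; GC 12/20 = 60.0% ✓; length 20 ✓; Tm = 2·8 + 4·12 = 64°C ✓ — fails.
Primer E (23 nt, A=5 T=7 G=6 C=5): 3' end TT has 0 G/C, need ≥1 ✗; GC 11/23 = 47.8% ✓; length 23 ✓; Tm = 2·12 + 4·11 = 68°C ✓ — fails.

None of the candidates satisfy all criteria.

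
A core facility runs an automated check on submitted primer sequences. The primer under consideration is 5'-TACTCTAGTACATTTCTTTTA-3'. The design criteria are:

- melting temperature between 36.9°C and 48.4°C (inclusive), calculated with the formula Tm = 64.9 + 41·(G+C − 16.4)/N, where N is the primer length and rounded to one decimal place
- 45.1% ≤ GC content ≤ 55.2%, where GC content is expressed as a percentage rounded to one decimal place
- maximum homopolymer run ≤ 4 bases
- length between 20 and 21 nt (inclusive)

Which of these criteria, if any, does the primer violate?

Fails: GC content.

Base counts: A=5, T=11, G=1, C=4 (length 21).
Tm: Tm = 64.9 + 41·(5 − 16.4)/21 = 42.6°C ✓
GC content: GC 5/21 = 23.8%, outside 45.1–55.2% ✗
homopolymer run: longest run = 4 ✓
length: length 21 ✓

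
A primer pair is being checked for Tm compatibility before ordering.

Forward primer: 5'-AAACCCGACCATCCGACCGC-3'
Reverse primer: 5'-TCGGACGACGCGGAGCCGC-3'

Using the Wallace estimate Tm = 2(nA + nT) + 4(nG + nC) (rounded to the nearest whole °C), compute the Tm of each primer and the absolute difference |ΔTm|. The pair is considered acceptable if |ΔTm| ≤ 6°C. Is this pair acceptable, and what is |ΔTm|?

|ΔTm| = 2°C; the pair is acceptable.

Forward: A=6 T=1 G=3 C=10 → Tm = 2·7 + 4·13 = 66°C.
Reverse: A=3 T=1 G=8 C=7 → Tm = 2·4 + 4·15 = 68°C.
|ΔTm| = |66 − 68| = 2°C, ≤ 6°C.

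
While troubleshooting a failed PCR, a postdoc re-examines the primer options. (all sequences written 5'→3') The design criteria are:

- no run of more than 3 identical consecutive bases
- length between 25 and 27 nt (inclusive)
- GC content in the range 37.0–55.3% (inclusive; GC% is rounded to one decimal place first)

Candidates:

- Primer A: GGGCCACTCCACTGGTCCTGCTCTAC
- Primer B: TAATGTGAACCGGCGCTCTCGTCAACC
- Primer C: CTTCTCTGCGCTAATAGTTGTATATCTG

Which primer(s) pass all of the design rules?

None of the candidates satisfy all criteria.

Primer A (26 nt, A=3 T=6 G=6 C=11): longest run = 3 ✓; length 26 ✓; GC 17/26 = 65.4%, outside 37.0–55.3% ✗ — fails.
Primer B (27 nt, A=6 T=6 G=6 C=9): longest run = 2 ✓; length 27 ✓; GC 15/27 = 55.6%, outside 37.0–55.3% ✗ — fails.
Primer C (28 nt, A=5 T=12 G=5 C=6): longest run = 2 ✓; length 28, outside 25–27 ✗; GC 11/28 = 39.3% ✓ — fails.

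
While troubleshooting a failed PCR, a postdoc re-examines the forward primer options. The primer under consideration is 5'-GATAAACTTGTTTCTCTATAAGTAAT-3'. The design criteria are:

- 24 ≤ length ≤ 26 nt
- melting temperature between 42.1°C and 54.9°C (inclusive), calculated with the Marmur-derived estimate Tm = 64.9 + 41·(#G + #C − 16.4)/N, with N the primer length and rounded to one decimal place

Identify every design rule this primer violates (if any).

Base counts: A=9, T=11, G=3, C=3 (length 26).
length: length 26 ✓
Tm: Tm = 64.9 + 41·(6 − 16.4)/26 = 48.5°C ✓

Meets all criteria.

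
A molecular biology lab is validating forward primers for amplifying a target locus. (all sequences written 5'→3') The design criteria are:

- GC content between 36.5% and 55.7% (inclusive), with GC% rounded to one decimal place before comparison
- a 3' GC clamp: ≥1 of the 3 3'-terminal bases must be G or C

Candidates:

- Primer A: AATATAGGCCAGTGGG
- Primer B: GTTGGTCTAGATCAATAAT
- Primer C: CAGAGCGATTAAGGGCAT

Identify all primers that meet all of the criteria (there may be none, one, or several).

Primer A and Primer C.

Primer A (16 nt, A=5 T=3 G=6 C=2): GC 8/16 = 50.0% ✓; 3' end GGG has 3 G/C ✓ — passes.
Primer B (19 nt, A=6 T=7 G=4 C=2): GC 6/19 = 31.6%, outside 36.5–55.7% ✗; 3' end AAT has 0 G/C, need ≥1 ✗ — fails.
Primer C (18 nt, A=6 T=3 G=6 C=3): GC 9/18 = 50.0% ✓; 3' end CAT has 1 G/C ✓ — passes.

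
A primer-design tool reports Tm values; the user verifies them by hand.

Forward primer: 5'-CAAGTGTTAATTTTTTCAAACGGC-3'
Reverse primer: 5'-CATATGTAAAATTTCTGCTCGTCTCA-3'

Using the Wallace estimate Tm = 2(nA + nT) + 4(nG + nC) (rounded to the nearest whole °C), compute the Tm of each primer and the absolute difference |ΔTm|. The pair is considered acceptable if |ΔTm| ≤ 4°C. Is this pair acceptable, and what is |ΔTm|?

|ΔTm| = 6°C; the pair is not acceptable.

Forward: A=7 T=9 G=4 C=4 → Tm = 2·16 + 4·8 = 64°C.
Reverse: A=7 T=10 G=3 C=6 → Tm = 2·17 + 4·9 = 70°C.
|ΔTm| = |64 − 70| = 6°C, > 4°C.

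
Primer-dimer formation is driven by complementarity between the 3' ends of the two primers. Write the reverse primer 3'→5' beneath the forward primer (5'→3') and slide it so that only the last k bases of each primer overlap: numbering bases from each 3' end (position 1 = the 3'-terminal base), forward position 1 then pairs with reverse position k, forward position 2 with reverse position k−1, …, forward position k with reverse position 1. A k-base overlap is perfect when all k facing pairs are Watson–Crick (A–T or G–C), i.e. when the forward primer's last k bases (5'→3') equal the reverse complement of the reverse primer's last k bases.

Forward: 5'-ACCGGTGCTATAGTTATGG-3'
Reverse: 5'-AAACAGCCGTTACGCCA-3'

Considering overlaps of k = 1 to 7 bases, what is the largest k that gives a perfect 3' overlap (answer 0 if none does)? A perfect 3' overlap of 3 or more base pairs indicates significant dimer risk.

Longest perfect overlap: 3 complementary base pairs; significant dimer risk (threshold 3).

Last 7 bases (5'→3') — forward …GTTATGG, reverse …TACGCCA.
Reverse complement of the reverse primer's last 7 bases: TGGCGTA; its first k bases are the reverse complement of the reverse primer's last k bases, so a perfect k-base overlap needs the forward primer's last k bases to equal them.
Comparing (forward last k vs required): k=1: G vs T ✗; k=2: GG vs TG ✗; k=3: TGG vs TGG ✓; k=4: ATGG vs TGGC ✗; k=5: TATGG vs TGGCG ✗; k=6: TTATGG vs TGGCGT ✗; k=7: GTTATGG vs TGGCGTA ✗.
Only k = 3 is perfect, so the longest perfect 3' overlap is 3.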